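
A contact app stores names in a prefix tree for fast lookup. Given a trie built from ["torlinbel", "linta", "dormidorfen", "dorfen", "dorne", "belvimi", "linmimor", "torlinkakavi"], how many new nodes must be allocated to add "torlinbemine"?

4

Walking "torlinbemine" from the root, the first 8 characters ("torlinbe") follow existing edges; "m" is the first miss.
New nodes needed: |"torlinbemine"| − 8 = 12 − 8 = 4.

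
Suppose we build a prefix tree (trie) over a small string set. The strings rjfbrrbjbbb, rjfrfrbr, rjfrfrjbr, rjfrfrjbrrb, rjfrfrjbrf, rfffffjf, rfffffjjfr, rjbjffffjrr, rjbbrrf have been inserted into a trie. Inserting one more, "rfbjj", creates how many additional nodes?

3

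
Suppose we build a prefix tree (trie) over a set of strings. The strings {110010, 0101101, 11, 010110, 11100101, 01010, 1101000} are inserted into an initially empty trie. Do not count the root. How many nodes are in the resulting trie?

24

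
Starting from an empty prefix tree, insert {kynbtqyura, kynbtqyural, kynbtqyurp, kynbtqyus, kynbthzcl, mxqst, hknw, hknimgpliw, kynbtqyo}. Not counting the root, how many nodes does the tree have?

Insert word by word; a character creates a node only if that edge doesn't already exist:
  "kynbtqyura" → 10 new (k, y, n, b, t, q, y, u, r, a)
  "kynbtqyural" → prefix "kynbtqyura" already present; 1 new (l)
  "kynbtqyurp" → prefix "kynbtqyur" already present; 1 new (p)
  "kynbtqyus" → prefix "kynbtqyu" already present; 1 new (s)
  "kynbthzcl" → prefix "kynbt" already present; 4 new (h, z, c, l)
  "mxqst" → 5 new (m, x, q, s, t)
  "hknw" → 4 new (h, k, n, w)
  "hknimgpliw" → prefix "hkn" already present; 7 new (i, m, g, p, l, i, w)
  "kynbtqyo" → prefix "kynbtqy" already present; 1 new (o)
Total nodes = 10 + 1 + 1 + 1 + 4 + 5 + 4 + 7 + 1 = 34

34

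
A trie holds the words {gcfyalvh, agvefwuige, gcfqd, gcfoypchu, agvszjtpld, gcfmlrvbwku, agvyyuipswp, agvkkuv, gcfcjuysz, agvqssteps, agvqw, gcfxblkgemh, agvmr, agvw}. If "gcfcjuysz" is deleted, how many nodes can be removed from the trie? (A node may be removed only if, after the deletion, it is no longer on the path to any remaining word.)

After clearing the end-marker at "gcfcjuysz", prune upward until reaching a node still needed by another word.
The suffix "cjuysz" (6 nodes) is used only by "gcfcjuysz"; the node for "gcf" still has the child "y", so pruning stops there.
Nodes removed: 6

6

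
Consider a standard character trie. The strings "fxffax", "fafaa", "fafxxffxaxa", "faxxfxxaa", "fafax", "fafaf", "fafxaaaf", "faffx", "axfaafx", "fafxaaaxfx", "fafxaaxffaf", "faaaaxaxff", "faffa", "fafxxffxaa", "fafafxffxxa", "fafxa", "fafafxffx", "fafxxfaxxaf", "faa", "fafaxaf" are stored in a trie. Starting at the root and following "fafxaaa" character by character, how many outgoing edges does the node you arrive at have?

2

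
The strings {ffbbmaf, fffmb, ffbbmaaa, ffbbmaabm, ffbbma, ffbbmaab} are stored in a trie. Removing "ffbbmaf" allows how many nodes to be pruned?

1

After clearing the end-marker at "ffbbmaf", prune upward until reaching a node still needed by another word.
The suffix "f" (1 node) is used only by "ffbbmaf"; the node for "ffbbma" still has the child "a", so pruning stops there.
Nodes removed: 1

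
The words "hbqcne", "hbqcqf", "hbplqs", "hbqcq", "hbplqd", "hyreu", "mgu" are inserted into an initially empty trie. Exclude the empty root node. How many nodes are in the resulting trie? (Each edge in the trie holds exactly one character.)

20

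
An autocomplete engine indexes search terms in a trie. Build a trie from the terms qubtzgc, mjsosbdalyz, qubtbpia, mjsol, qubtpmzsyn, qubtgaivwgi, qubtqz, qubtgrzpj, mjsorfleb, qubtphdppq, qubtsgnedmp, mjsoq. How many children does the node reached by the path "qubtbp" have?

The children of the "qubtbp" node are the distinct next characters among strings starting with "qubtbp".
Distinct next characters after "qubtbp": i.
That node has 1 child edge.

1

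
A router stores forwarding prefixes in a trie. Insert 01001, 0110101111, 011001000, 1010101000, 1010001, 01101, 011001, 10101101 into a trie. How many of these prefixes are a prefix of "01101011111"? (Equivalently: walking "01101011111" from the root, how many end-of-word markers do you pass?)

2

Check each prefix of "01101011111" against the stored set — each match is an end-marker on the path.
Prefixes of the query that are stored words: "01101", "0110101111"
Count: 2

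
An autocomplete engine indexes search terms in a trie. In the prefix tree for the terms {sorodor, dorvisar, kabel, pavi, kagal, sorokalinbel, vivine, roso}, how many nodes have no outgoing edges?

Leaves are exactly the stored words that no other stored word extends.
Those words: "dorvisar", "kabel", "kagal", "pavi", "roso", "sorodor", "sorokalinbel", "vivine"
Leaf count: 8

8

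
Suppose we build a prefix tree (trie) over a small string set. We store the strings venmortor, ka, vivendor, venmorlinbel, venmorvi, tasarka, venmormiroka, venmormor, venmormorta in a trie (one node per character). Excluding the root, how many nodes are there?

43

For each word, the new-node count is its length minus the longest prefix already in the trie:
  "venmortor" → 9 new (v, e, n, m, o, r, t, o, r)
  "ka" → 2 new (k, a)
  "vivendor" → prefix "v" already present; 7 new (i, v, e, n, d, o, r)
  "venmorlinbel" → prefix "venmor" already present; 6 new (l, i, n, b, e, l)
  "venmorvi" → prefix "venmor" already present; 2 new (v, i)
  "tasarka" → 7 new (t, a, s, a, r, k, a)
  "venmormiroka" → prefix "venmor" already present; 6 new (m, i, r, o, k, a)
  "venmormor" → prefix "venmorm" already present; 2 new (o, r)
  "venmormorta" → prefix "venmormor" already present; 2 new (t, a)
Total nodes = 9 + 2 + 7 + 6 + 2 + 7 + 6 + 2 + 2 = 43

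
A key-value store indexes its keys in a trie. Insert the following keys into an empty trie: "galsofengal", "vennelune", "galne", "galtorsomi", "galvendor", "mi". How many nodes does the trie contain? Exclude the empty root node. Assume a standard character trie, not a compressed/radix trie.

37

Count nodes per top-level branch (shared prefixes stored once):
  'g'-branch (galne, galsofengal, galtorsomi, galvendor): 26 nodes
  'm'-branch (mi): 2 nodes
  'v'-branch (vennelune): 9 nodes
Sum: 37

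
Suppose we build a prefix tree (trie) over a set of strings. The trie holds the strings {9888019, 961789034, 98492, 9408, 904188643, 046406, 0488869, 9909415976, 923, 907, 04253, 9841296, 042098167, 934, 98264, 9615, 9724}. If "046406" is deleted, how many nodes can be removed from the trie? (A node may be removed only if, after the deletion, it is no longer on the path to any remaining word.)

4

A node on "046406"'s path can go only if nothing else ends at it or branches off below it.
The suffix "6406" (4 nodes) is used only by "046406"; the node for "04" still has the child "8", so pruning stops there.
Nodes removed: 4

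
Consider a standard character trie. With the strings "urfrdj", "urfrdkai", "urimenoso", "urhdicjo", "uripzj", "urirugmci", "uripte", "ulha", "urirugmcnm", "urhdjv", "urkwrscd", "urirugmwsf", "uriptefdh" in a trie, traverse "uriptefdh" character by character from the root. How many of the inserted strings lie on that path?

Check each prefix of "uriptefdh" against the stored set — each match is an end-marker on the path.
Prefixes of the query that are stored words: "uripte", "uriptefdh"
Count: 2

2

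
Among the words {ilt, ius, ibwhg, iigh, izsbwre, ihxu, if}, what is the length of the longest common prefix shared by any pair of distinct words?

The deepest shared node is where two words last agree before diverging.
e.g. "ibwhg" and "if" share the prefix "i" of length 1; no pair shares a longer one.
Longest shared-prefix length: 1

1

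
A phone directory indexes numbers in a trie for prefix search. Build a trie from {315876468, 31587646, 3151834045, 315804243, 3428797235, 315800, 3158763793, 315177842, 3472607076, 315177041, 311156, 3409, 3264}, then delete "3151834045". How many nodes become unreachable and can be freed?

A node on "3151834045"'s path can go only if nothing else ends at it or branches off below it.
The suffix "834045" (6 nodes) is used only by "3151834045"; the node for "3151" still has the child "7", so pruning stops there.
Nodes removed: 6

6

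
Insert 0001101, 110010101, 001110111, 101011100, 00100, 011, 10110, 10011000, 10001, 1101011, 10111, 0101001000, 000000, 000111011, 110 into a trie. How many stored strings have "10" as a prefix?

5

Walk to "10"; the words in its subtree are exactly those with that prefix.
Matches: "10001", "10011000", "101011100", "10110", "10111"
Count: 5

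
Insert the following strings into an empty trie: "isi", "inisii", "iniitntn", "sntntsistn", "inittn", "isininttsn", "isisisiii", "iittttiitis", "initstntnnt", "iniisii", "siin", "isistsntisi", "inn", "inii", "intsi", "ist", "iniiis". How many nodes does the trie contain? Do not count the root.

For each word, the new-node count is its length minus the longest prefix already in the trie:
  "isi" → 3 new (i, s, i)
  "inisii" → prefix "i" already present; 5 new (n, i, s, i, i)
  "iniitntn" → prefix "ini" already present; 5 new (i, t, n, t, n)
  "sntntsistn" → 10 new (s, n, t, n, t, s, i, s, t, n)
  "inittn" → prefix "ini" already present; 3 new (t, t, n)
  "isininttsn" → prefix "isi" already present; 7 new (n, i, n, t, t, s, n)
  "isisisiii" → prefix "isi" already present; 6 new (s, i, s, i, i, i)
  "iittttiitis" → prefix "i" already present; 10 new (i, t, t, t, t, i, i, t, i, s)
  "initstntnnt" → prefix "init" already present; 7 new (s, t, n, t, n, n, t)
  "iniisii" → prefix "inii" already present; 3 new (s, i, i)
  "siin" → prefix "s" already present; 3 new (i, i, n)
  "isistsntisi" → prefix "isis" already present; 7 new (t, s, n, t, i, s, i)
  "inn" → prefix "in" already present; 1 new (n)
  "inii" → prefix "inii" already present; 0 new (none)
  "intsi" → prefix "in" already present; 3 new (t, s, i)
  "ist" → prefix "is" already present; 1 new (t)
  "iniiis" → prefix "inii" already present; 2 new (i, s)
Total nodes = 3 + 5 + 5 + 10 + 3 + 7 + 6 + 10 + 7 + 3 + 3 + 7 + 1 + 0 + 3 + 1 + 2 = 76

76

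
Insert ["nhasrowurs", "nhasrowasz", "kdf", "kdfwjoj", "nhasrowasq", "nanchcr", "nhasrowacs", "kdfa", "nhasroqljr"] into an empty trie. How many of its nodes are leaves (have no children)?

8

A leaf is a node with no children — equivalently, the end of a word that is not a proper prefix of any other stored word.
Those words: "kdfa", "kdfwjoj", "nanchcr", "nhasroqljr", "nhasrowacs", "nhasrowasq", "nhasrowasz", "nhasrowurs"
Leaf count: 8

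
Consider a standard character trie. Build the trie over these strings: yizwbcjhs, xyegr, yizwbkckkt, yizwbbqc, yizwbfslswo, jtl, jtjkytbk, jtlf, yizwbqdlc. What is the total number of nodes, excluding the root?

42

Insert word by word; a character creates a node only if that edge doesn't already exist:
  "yizwbcjhs" → 9 new (y, i, z, w, b, c, j, h, s)
  "xyegr" → 5 new (x, y, e, g, r)
  "yizwbkckkt" → prefix "yizwb" already present; 5 new (k, c, k, k, t)
  "yizwbbqc" → prefix "yizwb" already present; 3 new (b, q, c)
  "yizwbfslswo" → prefix "yizwb" already present; 6 new (f, s, l, s, w, o)
  "jtl" → 3 new (j, t, l)
  "jtjkytbk" → prefix "jt" already present; 6 new (j, k, y, t, b, k)
  "jtlf" → prefix "jtl" already present; 1 new (f)
  "yizwbqdlc" → prefix "yizwb" already present; 4 new (q, d, l, c)
Total nodes = 9 + 5 + 5 + 3 + 6 + 3 + 6 + 1 + 4 = 42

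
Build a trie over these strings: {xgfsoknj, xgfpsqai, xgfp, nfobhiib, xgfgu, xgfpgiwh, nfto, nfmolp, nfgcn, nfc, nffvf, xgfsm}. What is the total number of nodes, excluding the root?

Trace insertions, counting only characters that open a new branch:
  "xgfsoknj" → 8 new (x, g, f, s, o, k, n, j)
  "xgfpsqai" → prefix "xgf" already present; 5 new (p, s, q, a, i)
  "xgfp" → prefix "xgfp" already present; 0 new (none)
  "nfobhiib" → 8 new (n, f, o, b, h, i, i, b)
  "xgfgu" → prefix "xgf" already present; 2 new (g, u)
  "xgfpgiwh" → prefix "xgfp" already present; 4 new (g, i, w, h)
  "nfto" → prefix "nf" already present; 2 new (t, o)
  "nfmolp" → prefix "nf" already present; 4 new (m, o, l, p)
  "nfgcn" → prefix "nf" already present; 3 new (g, c, n)
  "nfc" → prefix "nf" already present; 1 new (c)
  "nffvf" → prefix "nf" already present; 3 new (f, v, f)
  "xgfsm" → prefix "xgfs" already present; 1 new (m)
Total nodes = 8 + 5 + 0 + 8 + 2 + 4 + 2 + 4 + 3 + 1 + 3 + 1 = 41

41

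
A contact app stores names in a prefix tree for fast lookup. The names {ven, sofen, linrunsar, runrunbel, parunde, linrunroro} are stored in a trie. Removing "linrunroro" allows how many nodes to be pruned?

4

A node on "linrunroro"'s path can go only if nothing else ends at it or branches off below it.
The suffix "roro" (4 nodes) is used only by "linrunroro"; the node for "linrun" still has the child "s", so pruning stops there.
Nodes removed: 4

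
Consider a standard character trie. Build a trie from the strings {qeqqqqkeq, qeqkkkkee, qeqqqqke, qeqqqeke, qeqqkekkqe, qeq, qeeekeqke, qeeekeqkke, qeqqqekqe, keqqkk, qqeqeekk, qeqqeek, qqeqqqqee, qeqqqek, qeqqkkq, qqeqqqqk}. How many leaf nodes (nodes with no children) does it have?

13

Leaves are exactly the stored words that no other stored word extends.
Those words: "keqqkk", "qeeekeqke", "qeeekeqkke", "qeqkkkkee", "qeqqeek", "qeqqkekkqe", "qeqqkkq", "qeqqqeke", "qeqqqekqe", "qeqqqqkeq", "qqeqeekk", "qqeqqqqee", "qqeqqqqk"
Leaf count: 13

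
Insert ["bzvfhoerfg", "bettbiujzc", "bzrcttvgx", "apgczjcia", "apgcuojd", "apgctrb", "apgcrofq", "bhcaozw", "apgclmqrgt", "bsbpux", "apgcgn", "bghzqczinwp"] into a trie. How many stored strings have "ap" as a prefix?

Filter for entries beginning with "ap":
Words under "ap": apgcgn, apgclmqrgt, apgcrofq, apgctrb, apgcuojd, apgczjcia
Count: 6

6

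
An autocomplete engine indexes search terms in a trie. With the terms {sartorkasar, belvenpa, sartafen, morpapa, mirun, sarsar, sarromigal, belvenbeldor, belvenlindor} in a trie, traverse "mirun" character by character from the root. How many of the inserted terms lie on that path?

1

Traverse "mirun" character by character; count nodes along the way that are marked as word ends.
Prefixes of the query that are stored words: "mirun"
Count: 1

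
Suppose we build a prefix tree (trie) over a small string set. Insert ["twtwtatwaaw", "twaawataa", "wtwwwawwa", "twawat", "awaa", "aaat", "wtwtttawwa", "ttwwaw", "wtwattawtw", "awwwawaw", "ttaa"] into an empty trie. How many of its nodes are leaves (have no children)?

A leaf is a node with no children — equivalently, the end of a word that is not a proper prefix of any other stored word.
Those words: "aaat", "awaa", "awwwawaw", "ttaa", "ttwwaw", "twaawataa", "twawat", "twtwtatwaaw", "wtwattawtw", "wtwtttawwa", "wtwwwawwa"
Leaf count: 11

11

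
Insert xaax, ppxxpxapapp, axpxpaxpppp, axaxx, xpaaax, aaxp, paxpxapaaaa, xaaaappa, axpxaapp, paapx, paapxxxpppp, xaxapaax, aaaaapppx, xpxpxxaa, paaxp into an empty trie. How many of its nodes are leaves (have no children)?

A leaf is a node with no children — equivalently, the end of a word that is not a proper prefix of any other stored word.
Those words: "aaaaapppx", "aaxp", "axaxx", "axpxaapp", "axpxpaxpppp", "paapxxxpppp", "paaxp", "paxpxapaaaa", "ppxxpxapapp", "xaaaappa", "xaax", "xaxapaax", "xpaaax", "xpxpxxaa"
Leaf count: 14

14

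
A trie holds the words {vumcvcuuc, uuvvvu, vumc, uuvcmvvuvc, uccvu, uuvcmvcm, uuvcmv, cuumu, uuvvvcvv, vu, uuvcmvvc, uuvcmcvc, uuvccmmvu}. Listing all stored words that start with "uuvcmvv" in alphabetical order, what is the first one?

Filter for "uuvcmvv…" and sort: "uuvcmvvc", "uuvcmvvuvc"
Position 1: uuvcmvvc

uuvcmvvc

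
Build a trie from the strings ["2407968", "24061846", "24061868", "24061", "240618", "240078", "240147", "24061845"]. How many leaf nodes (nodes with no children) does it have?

6

Leaves are exactly the stored words that no other stored word extends.
Those words: "240078", "240147", "24061845", "24061846", "24061868", "2407968"
Leaf count: 6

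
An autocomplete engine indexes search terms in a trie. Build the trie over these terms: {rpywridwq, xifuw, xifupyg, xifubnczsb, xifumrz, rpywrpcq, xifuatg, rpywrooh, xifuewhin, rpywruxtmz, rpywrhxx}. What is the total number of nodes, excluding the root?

For each word, the new-node count is its length minus the longest prefix already in the trie:
  "rpywridwq" → 9 new (r, p, y, w, r, i, d, w, q)
  "xifuw" → 5 new (x, i, f, u, w)
  "xifupyg" → prefix "xifu" already present; 3 new (p, y, g)
  "xifubnczsb" → prefix "xifu" already present; 6 new (b, n, c, z, s, b)
  "xifumrz" → prefix "xifu" already present; 3 new (m, r, z)
  "rpywrpcq" → prefix "rpywr" already present; 3 new (p, c, q)
  "xifuatg" → prefix "xifu" already present; 3 new (a, t, g)
  "rpywrooh" → prefix "rpywr" already present; 3 new (o, o, h)
  "xifuewhin" → prefix "xifu" already present; 5 new (e, w, h, i, n)
  "rpywruxtmz" → prefix "rpywr" already present; 5 new (u, x, t, m, z)
  "rpywrhxx" → prefix "rpywr" already present; 3 new (h, x, x)
Total nodes = 9 + 5 + 3 + 6 + 3 + 3 + 3 + 3 + 5 + 5 + 3 = 48

48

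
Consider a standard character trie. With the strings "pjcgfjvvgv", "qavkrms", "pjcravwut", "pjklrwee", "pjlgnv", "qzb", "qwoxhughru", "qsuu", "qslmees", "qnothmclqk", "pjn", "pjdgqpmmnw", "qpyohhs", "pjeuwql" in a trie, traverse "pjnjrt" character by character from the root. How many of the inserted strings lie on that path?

1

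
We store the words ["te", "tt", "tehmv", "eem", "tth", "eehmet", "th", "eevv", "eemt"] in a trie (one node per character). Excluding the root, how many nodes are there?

Count nodes per top-level branch (shared prefixes stored once):
  'e'-branch (eehmet, eem, eemt, eevv): 10 nodes
  't'-branch (te, tehmv, th, tt, tth): 8 nodes
Sum: 18

18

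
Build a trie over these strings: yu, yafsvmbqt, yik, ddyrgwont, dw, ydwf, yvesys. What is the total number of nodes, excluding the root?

30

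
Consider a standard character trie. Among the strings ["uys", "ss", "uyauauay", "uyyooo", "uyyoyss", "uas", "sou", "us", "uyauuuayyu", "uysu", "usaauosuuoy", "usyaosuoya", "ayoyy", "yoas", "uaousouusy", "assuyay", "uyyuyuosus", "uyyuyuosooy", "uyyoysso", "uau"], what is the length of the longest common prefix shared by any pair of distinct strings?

8

Look for the deepest trie node that still has at least two words in its subtree.
"uyyuyuosooy" and "uyyuyuosus" agree on "uyyuyuos" (8 characters) before diverging; nothing deeper is shared.
Longest shared-prefix length: 8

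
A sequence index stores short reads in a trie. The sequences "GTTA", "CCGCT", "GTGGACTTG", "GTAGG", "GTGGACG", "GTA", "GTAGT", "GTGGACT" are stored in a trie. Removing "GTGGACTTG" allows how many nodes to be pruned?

A node on "GTGGACTTG"'s path can go only if nothing else ends at it or branches off below it.
The suffix "TG" (2 nodes) is used only by "GTGGACTTG"; "GTGGACT" is itself a stored word, so pruning stops there.
Nodes removed: 2

2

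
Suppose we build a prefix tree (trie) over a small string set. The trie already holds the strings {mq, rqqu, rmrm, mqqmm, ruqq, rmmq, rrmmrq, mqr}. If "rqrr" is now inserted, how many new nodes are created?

The longest prefix of "rqrr" already in the trie is "rq" (length 2).
So 4 − 2 = 2 new nodes.

2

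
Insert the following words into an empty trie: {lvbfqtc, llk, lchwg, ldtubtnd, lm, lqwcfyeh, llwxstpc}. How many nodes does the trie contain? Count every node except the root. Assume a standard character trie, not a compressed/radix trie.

34

Trie structure (* marks end of a word):
(root)
└─ l
   ├─ c
   │  └─ h
   │     └─ w
   │        └─ g *
   ├─ d
   │  └─ t
   │     └─ u
   │        └─ b
   │           └─ t
   │              └─ n
   │                 └─ d *
   ├─ l
   │  ├─ k *
   │  └─ w
   │     └─ x
   │        └─ s
   │           └─ t
   │              └─ p
   │                 └─ c *
   ├─ m *
   ├─ q
   │  └─ w
   │     └─ c
   │        └─ f
   │           └─ y
   │              └─ e
   │                 └─ h *
   └─ v
      └─ b
         └─ f
            └─ q
               └─ t
                  └─ c *
Counting every labelled node above: 34.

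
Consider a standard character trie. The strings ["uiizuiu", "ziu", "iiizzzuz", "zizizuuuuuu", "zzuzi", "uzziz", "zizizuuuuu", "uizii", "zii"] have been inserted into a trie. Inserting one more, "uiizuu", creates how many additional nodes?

1

"uiizu" is already a path in the trie; the remaining "u" must be added.
So 6 − 5 = 1 new nodes.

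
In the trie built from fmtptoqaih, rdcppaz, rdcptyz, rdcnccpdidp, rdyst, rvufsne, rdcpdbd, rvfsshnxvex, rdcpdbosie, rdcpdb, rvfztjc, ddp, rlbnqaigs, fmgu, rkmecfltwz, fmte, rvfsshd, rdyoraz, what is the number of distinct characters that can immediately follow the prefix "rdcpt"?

The children of the "rdcpt" node are the distinct next characters among strings starting with "rdcpt".
Distinct next characters after "rdcpt": y.
That node has 1 child edge.

1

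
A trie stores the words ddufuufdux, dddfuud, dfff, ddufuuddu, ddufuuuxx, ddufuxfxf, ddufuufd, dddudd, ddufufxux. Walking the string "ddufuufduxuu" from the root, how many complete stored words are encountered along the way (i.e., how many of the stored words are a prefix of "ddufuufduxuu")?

Walk "ddufuufduxuu" from the root; an end-of-word marker is hit whenever a stored word is a prefix of "ddufuufduxuu".
Prefixes of the query that are stored words: "ddufuufd", "ddufuufdux"
Count: 2

2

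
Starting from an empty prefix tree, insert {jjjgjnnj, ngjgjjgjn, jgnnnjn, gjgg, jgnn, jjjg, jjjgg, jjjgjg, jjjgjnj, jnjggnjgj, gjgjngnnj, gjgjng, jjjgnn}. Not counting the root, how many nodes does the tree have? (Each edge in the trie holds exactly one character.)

46

Trace insertions, counting only characters that open a new branch:
  "jjjgjnnj" → 8 new (j, j, j, g, j, n, n, j)
  "ngjgjjgjn" → 9 new (n, g, j, g, j, j, g, j, n)
  "jgnnnjn" → prefix "j" already present; 6 new (g, n, n, n, j, n)
  "gjgg" → 4 new (g, j, g, g)
  "jgnn" → prefix "jgnn" already present; 0 new (none)
  "jjjg" → prefix "jjjg" already present; 0 new (none)
  "jjjgg" → prefix "jjjg" already present; 1 new (g)
  "jjjgjg" → prefix "jjjgj" already present; 1 new (g)
  "jjjgjnj" → prefix "jjjgjn" already present; 1 new (j)
  "jnjggnjgj" → prefix "j" already present; 8 new (n, j, g, g, n, j, g, j)
  "gjgjngnnj" → prefix "gjg" already present; 6 new (j, n, g, n, n, j)
  "gjgjng" → prefix "gjgjng" already present; 0 new (none)
  "jjjgnn" → prefix "jjjg" already present; 2 new (n, n)
Total nodes = 8 + 9 + 6 + 4 + 0 + 0 + 1 + 1 + 1 + 8 + 6 + 0 + 2 = 46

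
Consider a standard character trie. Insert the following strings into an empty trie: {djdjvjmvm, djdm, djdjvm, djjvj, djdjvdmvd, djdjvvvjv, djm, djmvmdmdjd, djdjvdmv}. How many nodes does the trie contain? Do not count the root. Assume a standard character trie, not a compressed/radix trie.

30

Trie structure (* marks end of a word):
(root)
└─ d
   └─ j
      ├─ d
      │  ├─ j
      │  │  └─ v
      │  │     ├─ d
      │  │     │  └─ m
      │  │     │     └─ v *
      │  │     │        └─ d *
      │  │     ├─ j
      │  │     │  └─ m
      │  │     │     └─ v
      │  │     │        └─ m *
      │  │     ├─ m *
      │  │     └─ v
      │  │        └─ v
      │  │           └─ j
      │  │              └─ v *
      │  └─ m *
      ├─ j
      │  └─ v
      │     └─ j *
      └─ m *
         └─ v
            └─ m
               └─ d
                  └─ m
                     └─ d
                        └─ j
                           └─ d *
Counting every labelled node above: 30.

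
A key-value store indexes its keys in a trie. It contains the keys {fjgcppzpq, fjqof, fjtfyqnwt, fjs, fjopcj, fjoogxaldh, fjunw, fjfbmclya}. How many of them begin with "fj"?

Traverse to the node for "fj", then collect every word in that subtree.
Words under "fj": fjfbmclya, fjgcppzpq, fjoogxaldh, fjopcj, fjqof, fjs, fjtfyqnwt, fjunw
Count: 8

8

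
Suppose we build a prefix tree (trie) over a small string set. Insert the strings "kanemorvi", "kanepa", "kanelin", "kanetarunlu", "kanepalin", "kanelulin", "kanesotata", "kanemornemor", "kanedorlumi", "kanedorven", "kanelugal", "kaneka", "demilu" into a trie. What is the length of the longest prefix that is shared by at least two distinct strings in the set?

Equivalently: take the maximum, over all pairs, of their longest common prefix length.
"kanedorlumi" and "kanedorven" agree on "kanedor" (7 characters) before diverging; nothing deeper is shared.
Longest shared-prefix length: 7

7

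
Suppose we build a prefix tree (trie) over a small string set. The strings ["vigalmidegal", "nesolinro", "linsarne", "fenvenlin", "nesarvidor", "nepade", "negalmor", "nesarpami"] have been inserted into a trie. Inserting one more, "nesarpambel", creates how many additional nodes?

3

The longest prefix of "nesarpambel" already in the trie is "nesarpam" (length 8).
Each of the 3 remaining characters creates one node.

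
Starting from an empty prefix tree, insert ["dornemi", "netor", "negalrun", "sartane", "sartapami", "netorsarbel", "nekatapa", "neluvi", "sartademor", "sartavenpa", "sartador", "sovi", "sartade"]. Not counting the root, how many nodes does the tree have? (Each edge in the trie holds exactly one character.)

Count nodes per top-level branch (shared prefixes stored once):
  'd'-branch (dornemi): 7 nodes
  'n'-branch (negalrun, nekatapa, neluvi, netor, netorsarbel): 27 nodes
  's'-branch (sartade, sartademor, sartador, sartane, sartapami, sartavenpa, sovi): 26 nodes
Sum: 60

60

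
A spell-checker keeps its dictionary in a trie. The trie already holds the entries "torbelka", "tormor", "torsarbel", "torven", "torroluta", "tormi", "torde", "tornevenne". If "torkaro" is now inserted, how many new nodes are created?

"tor" is already a path in the trie; the remaining "karo" must be added.
Each of the 4 remaining characters creates one node.

4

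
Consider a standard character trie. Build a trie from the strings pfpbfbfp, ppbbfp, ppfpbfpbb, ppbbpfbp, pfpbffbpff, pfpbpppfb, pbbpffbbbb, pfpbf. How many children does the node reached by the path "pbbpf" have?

1

Walk "pbbpf" from the root, arriving at one node.
Distinct next characters after "pbbpf": f.
That node has 1 child edge.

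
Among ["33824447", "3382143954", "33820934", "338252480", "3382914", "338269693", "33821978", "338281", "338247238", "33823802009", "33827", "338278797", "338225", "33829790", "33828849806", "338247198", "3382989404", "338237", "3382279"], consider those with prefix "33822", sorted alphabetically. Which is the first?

Words with prefix "33822", in lexicographic order: "338225", "3382279"
The 1st is 338225.

338225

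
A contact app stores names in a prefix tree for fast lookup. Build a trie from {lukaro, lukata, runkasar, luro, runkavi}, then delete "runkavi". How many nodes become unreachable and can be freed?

2

A node on "runkavi"'s path can go only if nothing else ends at it or branches off below it.
The suffix "vi" (2 nodes) is used only by "runkavi"; the node for "runka" still has the child "s", so pruning stops there.
Nodes removed: 2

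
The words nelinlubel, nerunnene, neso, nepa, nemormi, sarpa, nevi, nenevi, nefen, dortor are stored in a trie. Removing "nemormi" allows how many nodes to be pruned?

Walk "nemormi" from the leaf back toward the root, removing each node that no remaining word uses.
The suffix "mormi" (5 nodes) is used only by "nemormi"; the node for "ne" still has the child "l", so pruning stops there.
Nodes removed: 5

5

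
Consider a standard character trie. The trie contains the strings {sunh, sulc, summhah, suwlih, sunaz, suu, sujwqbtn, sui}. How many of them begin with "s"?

8

Filter for entries beginning with "s":
Matches: "sui", "sujwqbtn", "sulc", "summhah", "sunaz", "sunh", "suu", "suwlih"
Count: 8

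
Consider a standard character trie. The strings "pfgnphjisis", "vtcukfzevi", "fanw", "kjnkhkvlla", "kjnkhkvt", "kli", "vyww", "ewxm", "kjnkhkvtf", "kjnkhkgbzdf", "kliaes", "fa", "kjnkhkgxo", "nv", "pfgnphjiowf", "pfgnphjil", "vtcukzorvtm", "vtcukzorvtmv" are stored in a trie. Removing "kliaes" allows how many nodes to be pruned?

Walk "kliaes" from the leaf back toward the root, removing each node that no remaining word uses.
The suffix "aes" (3 nodes) is used only by "kliaes"; "kli" is itself a stored word, so pruning stops there.
Nodes removed: 3

3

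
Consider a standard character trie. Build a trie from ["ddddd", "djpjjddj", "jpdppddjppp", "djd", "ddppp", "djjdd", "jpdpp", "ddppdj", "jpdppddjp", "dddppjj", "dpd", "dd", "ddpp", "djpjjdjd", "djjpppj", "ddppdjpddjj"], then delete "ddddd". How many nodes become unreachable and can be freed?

2

After clearing the end-marker at "ddddd", prune upward until reaching a node still needed by another word.
The suffix "dd" (2 nodes) is used only by "ddddd"; the node for "ddd" still has the child "p", so pruning stops there.
Nodes removed: 2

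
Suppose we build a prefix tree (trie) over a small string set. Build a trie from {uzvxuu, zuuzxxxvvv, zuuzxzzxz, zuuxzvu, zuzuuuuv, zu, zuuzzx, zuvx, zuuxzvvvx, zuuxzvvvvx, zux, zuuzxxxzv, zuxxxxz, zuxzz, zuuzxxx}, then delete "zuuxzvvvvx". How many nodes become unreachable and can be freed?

2

A node on "zuuxzvvvvx"'s path can go only if nothing else ends at it or branches off below it.
The suffix "vx" (2 nodes) is used only by "zuuxzvvvvx"; the node for "zuuxzvvv" still has the child "x", so pruning stops there.
Nodes removed: 2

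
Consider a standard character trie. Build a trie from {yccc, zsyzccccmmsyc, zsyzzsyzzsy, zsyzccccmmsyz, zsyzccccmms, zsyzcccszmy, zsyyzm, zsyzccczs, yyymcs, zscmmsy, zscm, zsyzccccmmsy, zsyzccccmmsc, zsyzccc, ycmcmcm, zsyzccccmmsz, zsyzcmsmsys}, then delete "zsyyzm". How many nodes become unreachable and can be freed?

3

A node on "zsyyzm"'s path can go only if nothing else ends at it or branches off below it.
The suffix "yzm" (3 nodes) is used only by "zsyyzm"; the node for "zsy" still has the child "z", so pruning stops there.
Nodes removed: 3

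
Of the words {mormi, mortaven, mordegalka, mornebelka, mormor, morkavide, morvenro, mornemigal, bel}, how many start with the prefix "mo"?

Traverse to the node for "mo", then collect every word in that subtree.
Words under "mo": mordegalka, morkavide, mormi, mormor, mornebelka, mornemigal, mortaven, morvenro
Count: 8

8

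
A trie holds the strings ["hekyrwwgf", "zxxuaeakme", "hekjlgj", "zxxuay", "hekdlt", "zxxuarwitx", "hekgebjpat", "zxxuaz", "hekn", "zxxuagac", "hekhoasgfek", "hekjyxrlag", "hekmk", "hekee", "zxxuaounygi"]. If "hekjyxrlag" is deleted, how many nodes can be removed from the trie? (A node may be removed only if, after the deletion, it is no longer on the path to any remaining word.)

6

Walk "hekjyxrlag" from the leaf back toward the root, removing each node that no remaining word uses.
The suffix "yxrlag" (6 nodes) is used only by "hekjyxrlag"; the node for "hekj" still has the child "l", so pruning stops there.
Nodes removed: 6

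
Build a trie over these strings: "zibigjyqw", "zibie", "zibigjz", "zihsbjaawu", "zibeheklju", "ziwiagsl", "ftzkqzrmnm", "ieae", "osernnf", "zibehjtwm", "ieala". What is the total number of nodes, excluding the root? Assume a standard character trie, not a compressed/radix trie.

Count nodes per top-level branch (shared prefixes stored once):
  'f'-branch (ftzkqzrmnm): 10 nodes
  'i'-branch (ieae, ieala): 6 nodes
  'o'-branch (osernnf): 7 nodes
  'z'-branch (zibeheklju, zibehjtwm, zibie, zibigjyqw, zibigjz, zihsbjaawu, ziwiagsl): 36 nodes
Sum: 59

59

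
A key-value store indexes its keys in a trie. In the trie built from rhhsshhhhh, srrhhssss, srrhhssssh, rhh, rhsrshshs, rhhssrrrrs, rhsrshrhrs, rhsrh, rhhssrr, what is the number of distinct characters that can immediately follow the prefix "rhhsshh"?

The children of the "rhhsshh" node are the distinct next characters among strings starting with "rhhsshh".
Characters that immediately follow "rhhsshh" among the stored strings: {h}.
That node has 1 child edge.

1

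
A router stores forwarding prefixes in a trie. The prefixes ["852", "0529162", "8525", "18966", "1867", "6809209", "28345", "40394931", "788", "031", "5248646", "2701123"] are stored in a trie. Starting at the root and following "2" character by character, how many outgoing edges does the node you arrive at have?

The children of the "2" node are the distinct next characters among strings starting with "2".
Characters that immediately follow "2" among the stored strings: {7, 8}.
That node has 2 child edges.

2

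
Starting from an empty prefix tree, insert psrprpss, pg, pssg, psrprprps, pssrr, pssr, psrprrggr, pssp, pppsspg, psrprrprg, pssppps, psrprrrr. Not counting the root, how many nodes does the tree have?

Insert word by word; a character creates a node only if that edge doesn't already exist:
  "psrprpss" → 8 new (p, s, r, p, r, p, s, s)
  "pg" → prefix "p" already present; 1 new (g)
  "pssg" → prefix "ps" already present; 2 new (s, g)
  "psrprprps" → prefix "psrprp" already present; 3 new (r, p, s)
  "pssrr" → prefix "pss" already present; 2 new (r, r)
  "pssr" → prefix "pssr" already present; 0 new (none)
  "psrprrggr" → prefix "psrpr" already present; 4 new (r, g, g, r)
  "pssp" → prefix "pss" already present; 1 new (p)
  "pppsspg" → prefix "p" already present; 6 new (p, p, s, s, p, g)
  "psrprrprg" → prefix "psrprr" already present; 3 new (p, r, g)
  "pssppps" → prefix "pssp" already present; 3 new (p, p, s)
  "psrprrrr" → prefix "psrprr" already present; 2 new (r, r)
Total nodes = 8 + 1 + 2 + 3 + 2 + 0 + 4 + 1 + 6 + 3 + 3 + 2 = 35

35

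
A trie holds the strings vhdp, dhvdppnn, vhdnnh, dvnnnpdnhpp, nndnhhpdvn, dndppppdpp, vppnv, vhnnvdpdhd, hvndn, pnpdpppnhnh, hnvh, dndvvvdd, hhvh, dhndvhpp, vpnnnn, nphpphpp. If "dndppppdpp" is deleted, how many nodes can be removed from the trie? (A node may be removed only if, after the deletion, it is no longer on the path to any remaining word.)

7

A node on "dndppppdpp"'s path can go only if nothing else ends at it or branches off below it.
The suffix "ppppdpp" (7 nodes) is used only by "dndppppdpp"; the node for "dnd" still has the child "v", so pruning stops there.
Nodes removed: 7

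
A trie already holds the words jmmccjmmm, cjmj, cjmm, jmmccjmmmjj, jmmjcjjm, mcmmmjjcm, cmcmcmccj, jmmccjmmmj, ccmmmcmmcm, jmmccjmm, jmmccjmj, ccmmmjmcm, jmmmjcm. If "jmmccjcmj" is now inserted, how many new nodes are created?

The longest prefix of "jmmccjcmj" already in the trie is "jmmccj" (length 6).
Each of the 3 remaining characters creates one node.

3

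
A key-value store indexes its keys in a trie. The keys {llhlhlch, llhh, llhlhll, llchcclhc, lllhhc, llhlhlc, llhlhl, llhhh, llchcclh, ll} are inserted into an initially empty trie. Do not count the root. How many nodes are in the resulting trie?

22

Trie structure (* marks end of a word):
(root)
└─ l
   └─ l *
      ├─ c
      │  └─ h
      │     └─ c
      │        └─ c
      │           └─ l
      │              └─ h *
      │                 └─ c *
      ├─ h
      │  ├─ h *
      │  │  └─ h *
      │  └─ l
      │     └─ h
      │        └─ l *
      │           ├─ c *
      │           │  └─ h *
      │           └─ l *
      └─ l
         └─ h
            └─ h
               └─ c *
Counting every labelled node above: 22.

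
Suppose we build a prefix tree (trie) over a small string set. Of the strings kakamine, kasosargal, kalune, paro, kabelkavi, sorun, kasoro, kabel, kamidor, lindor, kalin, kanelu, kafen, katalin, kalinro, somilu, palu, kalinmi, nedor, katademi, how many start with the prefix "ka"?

14

Traverse to the node for "ka", then collect every word in that subtree.
Matches: "kabel", "kabelkavi", "kafen", "kakamine", "kalin", "kalinmi", "kalinro", "kalune", "kamidor", "kanelu", "kasoro", "kasosargal", "katademi", "katalin"
Count: 14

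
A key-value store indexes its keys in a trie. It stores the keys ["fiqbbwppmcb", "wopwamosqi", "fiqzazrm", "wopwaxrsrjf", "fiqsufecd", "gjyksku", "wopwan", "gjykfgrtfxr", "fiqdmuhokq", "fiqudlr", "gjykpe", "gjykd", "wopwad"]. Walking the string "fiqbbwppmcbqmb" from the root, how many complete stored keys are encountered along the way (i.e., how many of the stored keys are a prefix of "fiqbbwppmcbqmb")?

1

Walk "fiqbbwppmcbqmb" from the root; an end-of-word marker is hit whenever a stored word is a prefix of "fiqbbwppmcbqmb".
Prefixes of the query that are stored words: "fiqbbwppmcb"
Count: 1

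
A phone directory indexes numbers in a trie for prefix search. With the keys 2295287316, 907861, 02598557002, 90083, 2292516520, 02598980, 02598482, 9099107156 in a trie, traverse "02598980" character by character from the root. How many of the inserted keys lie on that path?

1

Check each prefix of "02598980" against the stored set — each match is an end-marker on the path.
Prefixes of the query that are stored words: "02598980"
Count: 1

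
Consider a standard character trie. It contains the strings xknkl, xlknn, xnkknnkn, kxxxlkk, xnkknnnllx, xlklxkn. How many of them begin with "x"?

5

Filter for entries beginning with "x":
Words under "x": xknkl, xlklxkn, xlknn, xnkknnkn, xnkknnnllx
Count: 5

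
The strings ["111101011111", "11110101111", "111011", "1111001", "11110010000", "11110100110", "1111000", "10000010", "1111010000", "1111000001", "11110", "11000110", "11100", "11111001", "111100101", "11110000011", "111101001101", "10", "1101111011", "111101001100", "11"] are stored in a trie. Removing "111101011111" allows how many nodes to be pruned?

1

Walk "111101011111" from the leaf back toward the root, removing each node that no remaining word uses.
The suffix "1" (1 node) is used only by "111101011111"; "11110101111" is itself a stored word, so pruning stops there.
Nodes removed: 1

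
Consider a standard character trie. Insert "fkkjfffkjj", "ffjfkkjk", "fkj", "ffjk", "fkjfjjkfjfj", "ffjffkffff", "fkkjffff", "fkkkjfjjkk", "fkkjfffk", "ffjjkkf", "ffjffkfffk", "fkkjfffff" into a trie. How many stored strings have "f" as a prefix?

12

Walk to "f"; the words in its subtree are exactly those with that prefix.
Matches: "ffjffkffff", "ffjffkfffk", "ffjfkkjk", "ffjjkkf", "ffjk", "fkj", "fkjfjjkfjfj", "fkkjffff", "fkkjfffff", "fkkjfffk", "fkkjfffkjj", "fkkkjfjjkk"
Count: 12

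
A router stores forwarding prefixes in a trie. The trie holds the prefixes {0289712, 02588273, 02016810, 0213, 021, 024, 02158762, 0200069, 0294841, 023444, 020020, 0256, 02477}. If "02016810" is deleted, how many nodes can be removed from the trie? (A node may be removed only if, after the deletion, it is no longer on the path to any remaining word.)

5

A node on "02016810"'s path can go only if nothing else ends at it or branches off below it.
The suffix "16810" (5 nodes) is used only by "02016810"; the node for "020" still has the child "0", so pruning stops there.
Nodes removed: 5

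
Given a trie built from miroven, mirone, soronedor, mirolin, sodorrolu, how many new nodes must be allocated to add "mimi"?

Walking "mimi" from the root, the first 2 characters ("mi") follow existing edges; "m" is the first miss.
Each of the 2 remaining characters creates one node.

2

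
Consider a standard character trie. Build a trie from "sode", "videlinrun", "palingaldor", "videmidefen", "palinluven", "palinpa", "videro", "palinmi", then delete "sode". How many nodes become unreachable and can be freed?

After clearing the end-marker at "sode", prune upward until reaching a node still needed by another word.
No other word shares any prefix with "sode", so all 4 of its nodes go.
Nodes removed: 4

4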